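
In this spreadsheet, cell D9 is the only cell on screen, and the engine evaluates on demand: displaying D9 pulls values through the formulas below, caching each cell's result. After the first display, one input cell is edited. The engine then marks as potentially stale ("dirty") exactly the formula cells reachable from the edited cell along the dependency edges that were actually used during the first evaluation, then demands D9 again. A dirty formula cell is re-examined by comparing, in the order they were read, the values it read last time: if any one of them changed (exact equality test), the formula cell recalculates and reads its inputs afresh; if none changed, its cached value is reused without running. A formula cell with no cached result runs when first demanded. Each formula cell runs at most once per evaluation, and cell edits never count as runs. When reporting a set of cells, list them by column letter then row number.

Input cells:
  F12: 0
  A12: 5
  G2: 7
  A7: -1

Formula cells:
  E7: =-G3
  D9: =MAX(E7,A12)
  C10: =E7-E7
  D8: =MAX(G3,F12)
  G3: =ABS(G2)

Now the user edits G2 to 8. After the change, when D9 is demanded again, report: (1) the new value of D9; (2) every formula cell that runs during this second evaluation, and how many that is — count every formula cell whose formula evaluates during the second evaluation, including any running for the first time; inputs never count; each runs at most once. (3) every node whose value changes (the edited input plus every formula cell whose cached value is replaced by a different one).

D9 now evaluates to 5.
Run set: D9, E7, G3 (3 run).
Changed values: E7, G2, G3.

Initial pass — values computed on the first demand:
  G3 = ABS(7) = 7
  E7 = -(7) = -7
  D9 = MAX(-7, 5) = 5

Second demand — change propagation:
  G3: re-runs because G2 7->8; new result 8.
  E7: re-runs because G3 7->8; new result -8.
  D9: re-runs because E7 -7->-8; new result 5 (unchanged).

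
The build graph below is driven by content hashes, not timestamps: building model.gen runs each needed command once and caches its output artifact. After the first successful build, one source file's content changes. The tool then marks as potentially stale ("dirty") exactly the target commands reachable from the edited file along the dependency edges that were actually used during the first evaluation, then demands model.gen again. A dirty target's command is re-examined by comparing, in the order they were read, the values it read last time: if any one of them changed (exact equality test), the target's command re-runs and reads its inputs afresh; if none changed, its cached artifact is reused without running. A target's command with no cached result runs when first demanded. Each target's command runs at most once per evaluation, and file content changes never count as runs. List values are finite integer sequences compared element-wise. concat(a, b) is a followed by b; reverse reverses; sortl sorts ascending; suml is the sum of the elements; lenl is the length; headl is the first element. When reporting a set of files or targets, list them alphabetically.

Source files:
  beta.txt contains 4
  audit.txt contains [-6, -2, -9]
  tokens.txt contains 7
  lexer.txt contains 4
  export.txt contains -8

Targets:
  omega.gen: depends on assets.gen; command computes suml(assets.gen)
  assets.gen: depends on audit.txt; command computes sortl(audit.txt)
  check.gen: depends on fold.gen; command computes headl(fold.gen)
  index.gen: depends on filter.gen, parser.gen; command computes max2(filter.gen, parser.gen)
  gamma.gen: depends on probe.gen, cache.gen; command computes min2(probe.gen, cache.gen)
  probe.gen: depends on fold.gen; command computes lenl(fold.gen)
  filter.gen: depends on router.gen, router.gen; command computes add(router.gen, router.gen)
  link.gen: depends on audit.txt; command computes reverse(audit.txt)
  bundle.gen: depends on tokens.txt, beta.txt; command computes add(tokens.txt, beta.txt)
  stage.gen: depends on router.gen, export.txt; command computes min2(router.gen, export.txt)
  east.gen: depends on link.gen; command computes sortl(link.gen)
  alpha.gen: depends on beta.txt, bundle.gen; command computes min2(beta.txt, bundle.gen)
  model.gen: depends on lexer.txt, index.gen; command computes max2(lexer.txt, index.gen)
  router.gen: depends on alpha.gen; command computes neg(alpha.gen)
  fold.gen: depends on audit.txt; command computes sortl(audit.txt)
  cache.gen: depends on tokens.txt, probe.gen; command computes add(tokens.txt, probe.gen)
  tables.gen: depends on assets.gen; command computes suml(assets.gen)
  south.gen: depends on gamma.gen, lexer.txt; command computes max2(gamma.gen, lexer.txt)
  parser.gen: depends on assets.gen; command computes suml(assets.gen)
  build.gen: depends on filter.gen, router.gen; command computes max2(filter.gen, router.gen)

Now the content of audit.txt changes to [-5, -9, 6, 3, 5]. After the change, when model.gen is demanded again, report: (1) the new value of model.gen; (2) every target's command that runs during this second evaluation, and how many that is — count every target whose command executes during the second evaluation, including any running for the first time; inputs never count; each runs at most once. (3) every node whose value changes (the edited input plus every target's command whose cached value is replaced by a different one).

Initial pass — values computed on the first demand:
  assets.gen = sortl([-6, -2, -9]) = [-9, -6, -2]
  bundle.gen = add(7, 4) = 11
  alpha.gen = min2(4, 11) = 4
  parser.gen = suml([-9, -6, -2]) = -17
  router.gen = neg(4) = -4
  filter.gen = add(-4, -4) = -8
  index.gen = max2(-8, -17) = -8
  model.gen = max2(4, -8) = 4

Second demand — change propagation:
  assets.gen: re-runs because audit.txt [-6, -2, -9]->[-5, -9, 6, 3, 5]; new result [-9, -5, 3, 5, 6].
  parser.gen: re-runs because assets.gen [-9, -6, -2]->[-9, -5, 3, 5, 6]; new result 0.
  index.gen: re-runs because parser.gen -17->0; new result 0.
  model.gen: re-runs because index.gen -8->0; new result 4 (unchanged).

model.gen now evaluates to 4.
Run set: assets.gen, index.gen, model.gen, parser.gen (4 run).
Changed values: assets.gen, audit.txt, index.gen, parser.gen.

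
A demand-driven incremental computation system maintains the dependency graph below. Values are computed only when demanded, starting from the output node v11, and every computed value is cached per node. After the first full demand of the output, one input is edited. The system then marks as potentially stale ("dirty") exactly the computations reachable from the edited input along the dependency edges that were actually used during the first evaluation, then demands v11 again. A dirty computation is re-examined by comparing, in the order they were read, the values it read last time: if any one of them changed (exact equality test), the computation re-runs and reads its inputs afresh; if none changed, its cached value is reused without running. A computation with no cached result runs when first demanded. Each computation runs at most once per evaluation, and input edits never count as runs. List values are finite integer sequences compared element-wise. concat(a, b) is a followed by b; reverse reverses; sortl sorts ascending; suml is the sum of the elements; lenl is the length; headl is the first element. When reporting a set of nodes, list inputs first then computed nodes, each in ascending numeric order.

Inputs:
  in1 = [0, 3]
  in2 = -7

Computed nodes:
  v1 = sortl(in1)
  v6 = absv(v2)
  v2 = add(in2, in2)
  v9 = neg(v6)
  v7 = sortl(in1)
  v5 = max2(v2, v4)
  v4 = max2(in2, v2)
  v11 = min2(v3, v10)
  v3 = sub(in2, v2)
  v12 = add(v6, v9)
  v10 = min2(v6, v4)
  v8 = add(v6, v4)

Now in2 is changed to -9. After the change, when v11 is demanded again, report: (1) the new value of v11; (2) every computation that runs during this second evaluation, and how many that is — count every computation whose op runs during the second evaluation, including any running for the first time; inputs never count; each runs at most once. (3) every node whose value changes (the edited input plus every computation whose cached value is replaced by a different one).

New value of v11: -9.
Computations that run: v2, v3, v4, v6, v10, v11 — 6 in total.
Values that change: in2, v2, v3, v4, v6, v10, v11.

First evaluation (everything demanded from the output):
  v2 = add(-7, -7) = -14
  v3 = sub(-7, -14) = 7
  v4 = max2(-7, -14) = -7
  v6 = absv(-14) = 14
  v10 = min2(14, -7) = -7
  v11 = min2(7, -7) = -7

Propagation after the edit:
  v2: runs — in2 -7->-9; in2 -7->-9; result -18.
  v3: runs — in2 -7->-9; v2 -14->-18; result 9.
  v4: runs — in2 -7->-9; v2 -14->-18; result -9.
  v6: runs — v2 -14->-18; result 18.
  v10: runs — v6 14->18; v4 -7->-9; result -9.
  v11: runs — v3 7->9; v10 -7->-9; result -9.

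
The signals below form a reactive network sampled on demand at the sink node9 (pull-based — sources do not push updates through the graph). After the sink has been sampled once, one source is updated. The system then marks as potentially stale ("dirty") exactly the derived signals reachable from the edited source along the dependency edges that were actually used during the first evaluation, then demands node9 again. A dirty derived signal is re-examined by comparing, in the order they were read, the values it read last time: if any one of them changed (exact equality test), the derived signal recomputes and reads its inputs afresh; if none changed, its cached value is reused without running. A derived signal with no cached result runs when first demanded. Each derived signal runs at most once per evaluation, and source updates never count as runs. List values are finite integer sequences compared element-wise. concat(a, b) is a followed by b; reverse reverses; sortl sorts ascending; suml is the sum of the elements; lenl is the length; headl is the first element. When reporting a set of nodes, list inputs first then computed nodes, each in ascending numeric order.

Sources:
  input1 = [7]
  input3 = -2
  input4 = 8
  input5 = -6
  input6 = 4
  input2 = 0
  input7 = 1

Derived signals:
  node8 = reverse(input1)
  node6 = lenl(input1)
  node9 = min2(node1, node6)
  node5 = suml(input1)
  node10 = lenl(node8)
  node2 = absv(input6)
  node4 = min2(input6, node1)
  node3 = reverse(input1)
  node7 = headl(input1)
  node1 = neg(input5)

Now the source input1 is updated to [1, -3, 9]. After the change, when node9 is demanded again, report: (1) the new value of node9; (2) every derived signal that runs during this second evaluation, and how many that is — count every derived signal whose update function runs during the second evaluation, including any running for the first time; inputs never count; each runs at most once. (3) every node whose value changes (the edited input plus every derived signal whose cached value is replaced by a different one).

Initial pass — values computed on the first demand:
  node1 = neg(-6) = 6
  node6 = lenl([7]) = 1
  node9 = min2(6, 1) = 1

Second demand — change propagation:
  node6: re-runs because input1 [7]->[1, -3, 9]; new result 3.
  node9: re-runs because node6 1->3; new result 3.

node9 now evaluates to 3.
Run set: node6, node9 (2 run).
Changed values: input1, node6, node9.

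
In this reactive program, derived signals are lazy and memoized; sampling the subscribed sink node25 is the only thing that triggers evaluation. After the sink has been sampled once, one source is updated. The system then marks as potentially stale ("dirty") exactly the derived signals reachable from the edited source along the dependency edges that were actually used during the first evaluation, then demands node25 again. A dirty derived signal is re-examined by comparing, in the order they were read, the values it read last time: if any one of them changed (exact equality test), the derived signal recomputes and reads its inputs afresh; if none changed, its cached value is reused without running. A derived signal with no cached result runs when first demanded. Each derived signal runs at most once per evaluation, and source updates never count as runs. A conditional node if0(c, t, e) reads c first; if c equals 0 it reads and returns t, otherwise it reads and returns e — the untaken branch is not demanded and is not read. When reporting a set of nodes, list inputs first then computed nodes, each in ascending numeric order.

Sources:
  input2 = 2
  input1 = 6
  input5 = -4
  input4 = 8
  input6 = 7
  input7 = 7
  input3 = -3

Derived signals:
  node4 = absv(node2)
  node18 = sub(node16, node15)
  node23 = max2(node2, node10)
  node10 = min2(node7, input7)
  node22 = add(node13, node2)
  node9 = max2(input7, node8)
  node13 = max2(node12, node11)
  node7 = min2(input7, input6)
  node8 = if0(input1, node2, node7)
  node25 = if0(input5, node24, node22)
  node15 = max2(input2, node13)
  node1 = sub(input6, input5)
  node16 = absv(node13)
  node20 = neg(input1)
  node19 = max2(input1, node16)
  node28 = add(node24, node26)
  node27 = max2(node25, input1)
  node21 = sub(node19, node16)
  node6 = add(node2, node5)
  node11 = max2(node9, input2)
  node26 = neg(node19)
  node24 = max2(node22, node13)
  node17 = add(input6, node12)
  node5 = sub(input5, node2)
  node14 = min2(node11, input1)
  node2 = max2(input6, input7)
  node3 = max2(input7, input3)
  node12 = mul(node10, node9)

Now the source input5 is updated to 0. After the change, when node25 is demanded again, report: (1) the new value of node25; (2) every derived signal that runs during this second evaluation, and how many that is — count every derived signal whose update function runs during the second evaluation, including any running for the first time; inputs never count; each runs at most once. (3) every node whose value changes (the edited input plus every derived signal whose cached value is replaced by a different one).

First demand of the output computes:
  node2 = max2(7, 7) = 7
  node7 = min2(7, 7) = 7
  node8 = if0(input1=6 -> else branch node7) = 7
  node9 = max2(7, 7) = 7
  node10 = min2(7, 7) = 7
  node11 = max2(7, 2) = 7
  node12 = mul(7, 7) = 49
  node13 = max2(49, 7) = 49
  node22 = add(49, 7) = 56
  node25 = if0(input5=-4 -> else branch node22) = 56

After the edit, cleaning proceeds:
  node24: had never run; runs now, result 56.
  node25: a read changed (input5 -4->0) — executes, giving 56 — identical to its old value.

Note the branch switch — node24 had no cache and runs now for the first time.

Demanding node25 again yields 56.
2 derived signals run: node24, node25.
The nodes whose values change: input5.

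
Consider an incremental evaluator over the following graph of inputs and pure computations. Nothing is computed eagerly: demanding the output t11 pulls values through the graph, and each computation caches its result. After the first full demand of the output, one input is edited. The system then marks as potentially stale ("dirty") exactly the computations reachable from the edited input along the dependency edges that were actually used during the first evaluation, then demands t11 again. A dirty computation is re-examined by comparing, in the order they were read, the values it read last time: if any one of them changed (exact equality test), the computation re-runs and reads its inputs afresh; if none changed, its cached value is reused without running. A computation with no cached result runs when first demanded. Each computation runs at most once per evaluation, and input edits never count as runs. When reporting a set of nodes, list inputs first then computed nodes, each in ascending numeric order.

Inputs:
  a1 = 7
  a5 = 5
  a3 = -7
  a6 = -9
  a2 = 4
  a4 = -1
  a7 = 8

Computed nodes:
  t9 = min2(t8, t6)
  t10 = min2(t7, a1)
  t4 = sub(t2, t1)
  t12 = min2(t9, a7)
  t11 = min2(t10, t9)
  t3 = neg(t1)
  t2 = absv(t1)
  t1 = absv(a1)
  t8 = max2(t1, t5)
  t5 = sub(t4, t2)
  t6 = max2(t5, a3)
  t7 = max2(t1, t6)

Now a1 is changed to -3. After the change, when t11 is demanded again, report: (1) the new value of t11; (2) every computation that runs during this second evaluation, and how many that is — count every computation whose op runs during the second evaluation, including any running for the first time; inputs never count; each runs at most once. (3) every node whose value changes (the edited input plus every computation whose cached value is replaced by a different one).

t11 now evaluates to -3.
Run set: t1, t2, t4, t5, t6, t7, t8, t9, t10, t11 (10 run).
Changed values: a1, t1, t2, t5, t6, t7, t8, t9, t10, t11.

Initial pass — values computed on the first demand:
  t1 = absv(7) = 7
  t2 = absv(7) = 7
  t4 = sub(7, 7) = 0
  t5 = sub(0, 7) = -7
  t6 = max2(-7, -7) = -7
  t7 = max2(7, -7) = 7
  t8 = max2(7, -7) = 7
  t9 = min2(7, -7) = -7
  t10 = min2(7, 7) = 7
  t11 = min2(7, -7) = -7

Second demand — change propagation:
  t1: re-runs because a1 7->-3; new result 3.
  t2: re-runs because t1 7->3; new result 3.
  t4: re-runs because t2 7->3; t1 7->3; new result 0 (unchanged).
  t5: re-runs because t2 7->3; new result -3.
  t6: re-runs because t5 -7->-3; new result -3.
  t7: re-runs because t1 7->3; t6 -7->-3; new result 3.
  t8: re-runs because t1 7->3; t5 -7->-3; new result 3.
  t9: re-runs because t8 7->3; t6 -7->-3; new result -3.
  t10: re-runs because t7 7->3; a1 7->-3; new result -3.
  t11: re-runs because t10 7->-3; t9 -7->-3; new result -3.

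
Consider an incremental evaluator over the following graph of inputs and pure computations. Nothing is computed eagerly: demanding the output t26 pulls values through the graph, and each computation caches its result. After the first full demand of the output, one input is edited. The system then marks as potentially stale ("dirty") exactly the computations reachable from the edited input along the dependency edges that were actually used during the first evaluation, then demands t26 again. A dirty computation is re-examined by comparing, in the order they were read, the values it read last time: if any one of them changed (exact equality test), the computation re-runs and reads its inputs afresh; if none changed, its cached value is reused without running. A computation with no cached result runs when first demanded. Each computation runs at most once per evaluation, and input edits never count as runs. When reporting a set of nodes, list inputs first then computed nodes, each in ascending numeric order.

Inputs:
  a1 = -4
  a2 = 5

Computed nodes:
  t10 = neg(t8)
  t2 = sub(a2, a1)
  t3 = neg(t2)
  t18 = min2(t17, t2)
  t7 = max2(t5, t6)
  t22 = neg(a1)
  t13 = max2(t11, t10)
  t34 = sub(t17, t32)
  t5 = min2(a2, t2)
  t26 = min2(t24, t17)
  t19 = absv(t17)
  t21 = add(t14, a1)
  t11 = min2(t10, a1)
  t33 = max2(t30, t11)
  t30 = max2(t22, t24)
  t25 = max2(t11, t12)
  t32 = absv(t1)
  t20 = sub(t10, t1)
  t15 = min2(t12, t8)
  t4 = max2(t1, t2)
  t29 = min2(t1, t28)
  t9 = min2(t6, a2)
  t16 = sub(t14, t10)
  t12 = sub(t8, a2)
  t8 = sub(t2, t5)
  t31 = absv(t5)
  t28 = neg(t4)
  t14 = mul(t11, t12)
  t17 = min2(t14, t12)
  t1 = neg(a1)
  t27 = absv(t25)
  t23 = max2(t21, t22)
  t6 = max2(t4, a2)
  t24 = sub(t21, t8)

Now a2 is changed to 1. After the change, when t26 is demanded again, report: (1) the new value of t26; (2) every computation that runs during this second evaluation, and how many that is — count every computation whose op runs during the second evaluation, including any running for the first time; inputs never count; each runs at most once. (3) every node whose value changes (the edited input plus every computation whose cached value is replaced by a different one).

t26 now evaluates to -20.
Run set: t2, t5, t8, t12, t14, t17, t21, t24, t26 (9 run).
Changed values: a2, t2, t5, t12, t14, t17, t21, t24, t26.
The important point: at t10 every value read last time is unchanged, so the dirty flag clears without a run.

Initial pass — values computed on the first demand:
  t2 = sub(5, -4) = 9
  t5 = min2(5, 9) = 5
  t8 = sub(9, 5) = 4
  t10 = neg(4) = -4
  t11 = min2(-4, -4) = -4
  t12 = sub(4, 5) = -1
  t14 = mul(-4, -1) = 4
  t17 = min2(4, -1) = -1
  t21 = add(4, -4) = 0
  t24 = sub(0, 4) = -4
  t26 = min2(-4, -1) = -4

Second demand — change propagation:
  t2: re-runs because a2 5->1; new result 5.
  t5: re-runs because a2 5->1; t2 9->5; new result 1.
  t8: re-runs because t2 9->5; t5 5->1; new result 4 (unchanged).
  t10: re-examined; everything it read last time is the same (t8 unchanged) — cache -4 kept, no run.
  t11: re-examined; everything it read last time is the same (t10 unchanged, a1 unchanged) — cache -4 kept, no run.
  t12: re-runs because a2 5->1; new result 3.
  t14: re-runs because t12 -1->3; new result -12.
  t17: re-runs because t14 4->-12; t12 -1->3; new result -12.
  t21: re-runs because t14 4->-12; new result -16.
  t24: re-runs because t21 0->-16; new result -20.
  t26: re-runs because t24 -4->-20; t17 -1->-12; new result -20.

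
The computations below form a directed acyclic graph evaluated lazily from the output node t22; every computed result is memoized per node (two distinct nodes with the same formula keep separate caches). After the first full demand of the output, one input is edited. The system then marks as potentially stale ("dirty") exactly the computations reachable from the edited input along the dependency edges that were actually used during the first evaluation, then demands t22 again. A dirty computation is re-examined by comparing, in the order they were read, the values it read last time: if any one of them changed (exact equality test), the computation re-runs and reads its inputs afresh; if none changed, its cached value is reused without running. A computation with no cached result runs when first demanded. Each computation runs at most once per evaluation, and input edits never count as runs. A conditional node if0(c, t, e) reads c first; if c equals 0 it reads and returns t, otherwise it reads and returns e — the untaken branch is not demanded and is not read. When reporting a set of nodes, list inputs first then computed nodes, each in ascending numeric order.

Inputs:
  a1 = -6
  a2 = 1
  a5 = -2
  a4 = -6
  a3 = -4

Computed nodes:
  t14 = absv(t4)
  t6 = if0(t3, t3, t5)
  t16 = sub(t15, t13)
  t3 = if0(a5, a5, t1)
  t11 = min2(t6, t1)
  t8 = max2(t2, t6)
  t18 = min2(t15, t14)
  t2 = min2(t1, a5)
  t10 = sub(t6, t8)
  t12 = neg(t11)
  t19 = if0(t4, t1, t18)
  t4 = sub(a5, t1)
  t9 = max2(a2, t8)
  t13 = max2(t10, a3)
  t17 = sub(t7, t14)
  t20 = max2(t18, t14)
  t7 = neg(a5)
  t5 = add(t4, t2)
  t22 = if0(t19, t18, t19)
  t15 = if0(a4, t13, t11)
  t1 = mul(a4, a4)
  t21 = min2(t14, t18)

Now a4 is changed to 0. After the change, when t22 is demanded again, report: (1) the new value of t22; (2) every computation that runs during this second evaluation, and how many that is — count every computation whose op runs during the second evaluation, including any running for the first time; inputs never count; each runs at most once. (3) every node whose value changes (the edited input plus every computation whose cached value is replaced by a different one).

First demand of the output computes:
  t1 = mul(-6, -6) = 36
  t2 = min2(36, -2) = -2
  t3 = if0(a5=-2 -> else branch t1) = 36
  t4 = sub(-2, 36) = -38
  t5 = add(-38, -2) = -40
  t6 = if0(t3=36 -> else branch t5) = -40
  t11 = min2(-40, 36) = -40
  t14 = absv(-38) = 38
  t15 = if0(a4=-6 -> else branch t11) = -40
  t18 = min2(-40, 38) = -40
  t19 = if0(t4=-38 -> else branch t18) = -40
  t22 = if0(t19=-40 -> else branch t19) = -40

After the edit, cleaning proceeds:
  t1: a read changed (a4 -6->0; a4 -6->0) — executes, giving 0.
  t2: a read changed (t1 36->0) — executes, giving -2 — identical to its old value.
  t3: a read changed (t1 36->0) — executes, giving 0.
  t4: a read changed (t1 36->0) — executes, giving -2.
  t5: stays stale; no demand reaches it after the flip.
  t6: a read changed (t3 36->0) — executes, giving 0.
  t8: had never run; runs now, result 0.
  t10: had never run; runs now, result 0.
  t11: stays stale; no demand reaches it after the flip.
  t13: had never run; runs now, result 0.
  t14: a read changed (t4 -38->-2) — executes, giving 2.
  t15: a read changed (a4 -6->0) — executes, giving 0.
  t18: a read changed (t15 -40->0; t14 38->2) — executes, giving 0.
  t19: a read changed (t4 -38->-2; t18 -40->0) — executes, giving 0.
  t22: a read changed (t19 -40->0; t19 -40->0) — executes, giving 0.

Note the branch switch — demand abandons t5, t11, which are never re-examined.

Demanding t22 again yields 0.
13 computations run: t1, t2, t3, t4, t6, t8, t10, t13, t14, t15, t18, t19, t22.
The nodes whose values change: a4, t1, t3, t4, t6, t14, t15, t18, t19, t22.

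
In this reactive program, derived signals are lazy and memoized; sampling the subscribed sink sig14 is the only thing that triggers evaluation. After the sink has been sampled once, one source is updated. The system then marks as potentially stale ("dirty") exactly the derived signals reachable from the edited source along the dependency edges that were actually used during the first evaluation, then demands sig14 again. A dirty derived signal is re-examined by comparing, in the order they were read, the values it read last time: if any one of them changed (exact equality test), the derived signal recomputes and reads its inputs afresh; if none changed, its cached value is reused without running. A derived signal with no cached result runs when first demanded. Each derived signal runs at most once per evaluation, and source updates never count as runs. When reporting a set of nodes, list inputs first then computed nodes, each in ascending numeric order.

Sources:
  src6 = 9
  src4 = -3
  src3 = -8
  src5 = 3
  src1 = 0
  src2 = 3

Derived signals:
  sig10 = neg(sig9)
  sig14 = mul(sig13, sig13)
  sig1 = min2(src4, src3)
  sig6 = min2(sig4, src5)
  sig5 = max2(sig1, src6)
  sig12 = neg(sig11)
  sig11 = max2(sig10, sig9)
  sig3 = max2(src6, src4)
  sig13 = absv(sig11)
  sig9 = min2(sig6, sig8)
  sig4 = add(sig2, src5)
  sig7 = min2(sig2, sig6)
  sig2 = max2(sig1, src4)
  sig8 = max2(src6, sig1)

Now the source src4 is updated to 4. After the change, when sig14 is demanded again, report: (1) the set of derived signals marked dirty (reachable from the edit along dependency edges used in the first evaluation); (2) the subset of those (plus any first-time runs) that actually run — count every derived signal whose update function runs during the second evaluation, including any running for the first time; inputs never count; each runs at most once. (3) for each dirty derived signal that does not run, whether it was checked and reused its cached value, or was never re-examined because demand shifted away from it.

The edit dirties: sig1, sig2, sig4, sig6, sig8, sig9, sig10, sig11, sig13, sig14.
9 derived signals run: sig1, sig2, sig4, sig6, sig9, sig10, sig11, sig13, sig14.
Cache hits after checking: sig8.
Note where the cutoff bites: sig8 is checked, finds nothing changed, and keeps its cache.

First demand of the output computes:
  sig1 = min2(-3, -8) = -8
  sig2 = max2(-8, -3) = -3
  sig4 = add(-3, 3) = 0
  sig6 = min2(0, 3) = 0
  sig8 = max2(9, -8) = 9
  sig9 = min2(0, 9) = 0
  sig10 = neg(0) = 0
  sig11 = max2(0, 0) = 0
  sig13 = absv(0) = 0
  sig14 = mul(0, 0) = 0

After the edit, cleaning proceeds:
  sig1: a read changed (src4 -3->4) — executes, giving -8 — identical to its old value.
  sig2: a read changed (src4 -3->4) — executes, giving 4.
  sig4: a read changed (sig2 -3->4) — executes, giving 7.
  sig6: a read changed (sig4 0->7) — executes, giving 3.
  sig8: dirty, but its reads are unchanged (src6 unchanged, sig1 unchanged); cached 9 stands.
  sig9: a read changed (sig6 0->3) — executes, giving 3.
  sig10: a read changed (sig9 0->3) — executes, giving -3.
  sig11: a read changed (sig10 0->-3; sig9 0->3) — executes, giving 3.
  sig13: a read changed (sig11 0->3) — executes, giving 3.
  sig14: a read changed (sig13 0->3; sig13 0->3) — executes, giving 9.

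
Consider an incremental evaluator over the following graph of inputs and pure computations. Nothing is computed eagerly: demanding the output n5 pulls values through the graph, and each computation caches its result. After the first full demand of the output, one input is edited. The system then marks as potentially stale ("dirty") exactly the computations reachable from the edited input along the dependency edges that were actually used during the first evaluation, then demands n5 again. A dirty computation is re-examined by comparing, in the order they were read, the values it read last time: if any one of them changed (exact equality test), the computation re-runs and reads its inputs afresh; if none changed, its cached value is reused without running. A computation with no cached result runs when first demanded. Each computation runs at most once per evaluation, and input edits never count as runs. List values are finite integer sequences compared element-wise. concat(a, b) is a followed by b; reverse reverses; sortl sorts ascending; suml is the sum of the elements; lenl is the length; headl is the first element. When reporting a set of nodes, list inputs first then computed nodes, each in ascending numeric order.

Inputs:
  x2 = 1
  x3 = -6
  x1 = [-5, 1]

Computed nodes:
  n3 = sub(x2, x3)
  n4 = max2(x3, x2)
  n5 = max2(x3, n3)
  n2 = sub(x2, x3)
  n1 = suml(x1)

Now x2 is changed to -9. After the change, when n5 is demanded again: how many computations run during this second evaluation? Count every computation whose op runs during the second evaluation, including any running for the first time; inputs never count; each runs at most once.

Run set: n3, n5 (2 run).

Initial pass — values computed on the first demand:
  n3 = sub(1, -6) = 7
  n5 = max2(-6, 7) = 7

Second demand — change propagation:
  n3: re-runs because x2 1->-9; new result -3.
  n5: re-runs because n3 7->-3; new result -3.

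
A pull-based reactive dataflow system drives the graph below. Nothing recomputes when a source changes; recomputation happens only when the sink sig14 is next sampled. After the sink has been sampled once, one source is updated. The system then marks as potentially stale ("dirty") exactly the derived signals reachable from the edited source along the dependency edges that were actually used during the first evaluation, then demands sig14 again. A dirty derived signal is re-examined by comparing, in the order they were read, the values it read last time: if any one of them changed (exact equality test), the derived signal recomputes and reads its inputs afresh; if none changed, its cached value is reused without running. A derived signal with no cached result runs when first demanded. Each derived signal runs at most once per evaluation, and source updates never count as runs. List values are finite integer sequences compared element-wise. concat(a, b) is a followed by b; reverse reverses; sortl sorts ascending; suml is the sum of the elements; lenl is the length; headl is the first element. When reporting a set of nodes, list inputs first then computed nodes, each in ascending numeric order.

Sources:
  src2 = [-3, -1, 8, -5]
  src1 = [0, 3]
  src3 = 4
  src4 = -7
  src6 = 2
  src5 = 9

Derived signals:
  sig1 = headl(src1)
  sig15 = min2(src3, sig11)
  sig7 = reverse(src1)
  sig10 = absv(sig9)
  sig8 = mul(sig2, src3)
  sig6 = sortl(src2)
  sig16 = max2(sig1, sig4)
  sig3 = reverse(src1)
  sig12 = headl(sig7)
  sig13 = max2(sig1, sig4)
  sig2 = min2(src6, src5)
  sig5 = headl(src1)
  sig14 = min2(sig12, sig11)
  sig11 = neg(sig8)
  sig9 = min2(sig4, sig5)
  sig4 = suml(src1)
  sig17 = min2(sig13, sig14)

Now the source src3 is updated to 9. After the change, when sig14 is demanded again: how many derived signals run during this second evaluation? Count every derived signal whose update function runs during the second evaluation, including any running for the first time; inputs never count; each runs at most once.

First evaluation (everything demanded from the output):
  sig2 = min2(2, 9) = 2
  sig7 = reverse([0, 3]) = [3, 0]
  sig8 = mul(2, 4) = 8
  sig11 = neg(8) = -8
  sig12 = headl([3, 0]) = 3
  sig14 = min2(3, -8) = -8

Propagation after the edit:
  sig8: runs — src3 4->9; result 18.
  sig11: runs — sig8 8->18; result -18.
  sig14: runs — sig11 -8->-18; result -18.

Derived signals that run: sig8, sig11, sig14 — 3 in total.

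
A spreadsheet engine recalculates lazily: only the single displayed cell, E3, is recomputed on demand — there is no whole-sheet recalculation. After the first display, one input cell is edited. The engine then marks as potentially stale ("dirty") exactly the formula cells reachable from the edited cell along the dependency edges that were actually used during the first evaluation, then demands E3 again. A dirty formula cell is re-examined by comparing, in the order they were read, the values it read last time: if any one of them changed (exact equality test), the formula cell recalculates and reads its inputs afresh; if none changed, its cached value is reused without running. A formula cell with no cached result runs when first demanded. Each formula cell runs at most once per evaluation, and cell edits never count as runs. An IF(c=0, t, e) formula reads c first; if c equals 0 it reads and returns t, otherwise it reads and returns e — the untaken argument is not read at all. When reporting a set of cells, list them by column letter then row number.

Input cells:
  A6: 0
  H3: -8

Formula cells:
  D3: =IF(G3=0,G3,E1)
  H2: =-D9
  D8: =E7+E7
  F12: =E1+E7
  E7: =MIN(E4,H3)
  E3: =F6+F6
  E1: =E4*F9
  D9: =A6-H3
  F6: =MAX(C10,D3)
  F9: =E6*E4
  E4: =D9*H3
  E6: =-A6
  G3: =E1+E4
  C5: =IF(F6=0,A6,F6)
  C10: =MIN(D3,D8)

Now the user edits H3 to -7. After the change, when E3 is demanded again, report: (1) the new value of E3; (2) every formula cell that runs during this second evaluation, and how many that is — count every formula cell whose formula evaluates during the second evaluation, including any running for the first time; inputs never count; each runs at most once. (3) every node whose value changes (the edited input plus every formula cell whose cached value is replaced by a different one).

New value of E3: 0.
Formula cells that run: C10, D3, D8, D9, E1, E4, E7, F6, F9, G3 — 10 in total.
Values that change: C10, D8, D9, E4, E7, G3, H3.
Key observation: the cutoff stops propagation at E3 — its inputs' values are unchanged, so it reuses its cache.

First evaluation (everything demanded from the output):
  D9 = 0 - -8 = 8
  E4 = 8 * -8 = -64
  E6 = -(0) = 0
  E7 = MIN(-64, -8) = -64
  D8 = -64 + -64 = -128
  F9 = 0 * -64 = 0
  E1 = -64 * 0 = 0
  G3 = 0 + -64 = -64
  D3 = IF(G3=0: G3=-64 -> else branch E1) = 0
  C10 = MIN(0, -128) = -128
  F6 = MAX(-128, 0) = 0
  E3 = 0 + 0 = 0

Propagation after the edit:
  D9: runs — H3 -8->-7; result 7.
  E4: runs — D9 8->7; H3 -8->-7; result -49.
  E7: runs — E4 -64->-49; H3 -8->-7; result -49.
  D8: runs — E7 -64->-49; E7 -64->-49; result -98.
  F9: runs — E4 -64->-49; result 0 (same value as before).
  E1: runs — E4 -64->-49; result 0 (same value as before).
  G3: runs — E4 -64->-49; result -49.
  D3: runs — G3 -64->-49; result 0 (same value as before).
  C10: runs — D8 -128->-98; result -98.
  F6: runs — C10 -128->-98; result 0 (same value as before).
  E3: checked — values it read are unchanged (F6 unchanged, F6 unchanged); reused cached 0 without running.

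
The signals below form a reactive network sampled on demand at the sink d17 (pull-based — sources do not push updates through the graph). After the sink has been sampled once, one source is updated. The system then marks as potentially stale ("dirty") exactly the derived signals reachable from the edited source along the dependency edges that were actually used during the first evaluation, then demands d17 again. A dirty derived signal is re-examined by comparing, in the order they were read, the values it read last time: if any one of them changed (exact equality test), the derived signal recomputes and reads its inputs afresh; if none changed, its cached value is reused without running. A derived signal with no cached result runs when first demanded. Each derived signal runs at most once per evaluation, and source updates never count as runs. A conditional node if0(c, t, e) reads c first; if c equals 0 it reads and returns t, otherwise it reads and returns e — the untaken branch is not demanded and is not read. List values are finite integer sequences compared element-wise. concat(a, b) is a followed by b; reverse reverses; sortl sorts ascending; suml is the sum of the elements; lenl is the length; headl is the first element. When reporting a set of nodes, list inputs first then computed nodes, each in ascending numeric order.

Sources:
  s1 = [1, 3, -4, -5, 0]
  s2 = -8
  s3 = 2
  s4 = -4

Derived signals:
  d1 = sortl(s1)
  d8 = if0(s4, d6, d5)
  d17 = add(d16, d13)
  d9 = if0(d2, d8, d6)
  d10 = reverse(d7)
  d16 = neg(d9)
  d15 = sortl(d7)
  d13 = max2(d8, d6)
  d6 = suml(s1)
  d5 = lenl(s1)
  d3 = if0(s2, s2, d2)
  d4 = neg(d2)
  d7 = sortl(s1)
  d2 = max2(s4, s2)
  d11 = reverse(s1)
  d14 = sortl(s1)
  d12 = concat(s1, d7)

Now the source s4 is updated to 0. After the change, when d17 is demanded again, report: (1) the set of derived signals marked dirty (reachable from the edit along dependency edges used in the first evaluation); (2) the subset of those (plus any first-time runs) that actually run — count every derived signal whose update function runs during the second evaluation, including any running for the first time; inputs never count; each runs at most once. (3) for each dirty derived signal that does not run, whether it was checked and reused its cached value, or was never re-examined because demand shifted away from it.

Initial pass — values computed on the first demand:
  d2 = max2(-4, -8) = -4
  d5 = lenl([1, 3, -4, -5, 0]) = 5
  d6 = suml([1, 3, -4, -5, 0]) = -5
  d8 = if0(s4=-4 -> else branch d5) = 5
  d9 = if0(d2=-4 -> else branch d6) = -5
  d13 = max2(5, -5) = 5
  d16 = neg(-5) = 5
  d17 = add(5, 5) = 10

Second demand — change propagation:
  d2: re-runs because s4 -4->0; new result 0.
  d8: re-runs because s4 -4->0; new result -5.
  d9: re-runs because d2 -4->0; new result -5 (unchanged).
  d13: re-runs because d8 5->-5; new result -5.
  d16: re-examined; everything it read last time is the same (d9 unchanged) — cache 5 kept, no run.
  d17: re-runs because d13 5->-5; new result 0.

The important point: at d16 every value read last time is unchanged, so the dirty flag clears without a run.

Dirty set: d2, d8, d9, d13, d16, d17.
Run set: d2, d8, d9, d13, d17 (5 run).
Re-examined without running (cache reused): d16.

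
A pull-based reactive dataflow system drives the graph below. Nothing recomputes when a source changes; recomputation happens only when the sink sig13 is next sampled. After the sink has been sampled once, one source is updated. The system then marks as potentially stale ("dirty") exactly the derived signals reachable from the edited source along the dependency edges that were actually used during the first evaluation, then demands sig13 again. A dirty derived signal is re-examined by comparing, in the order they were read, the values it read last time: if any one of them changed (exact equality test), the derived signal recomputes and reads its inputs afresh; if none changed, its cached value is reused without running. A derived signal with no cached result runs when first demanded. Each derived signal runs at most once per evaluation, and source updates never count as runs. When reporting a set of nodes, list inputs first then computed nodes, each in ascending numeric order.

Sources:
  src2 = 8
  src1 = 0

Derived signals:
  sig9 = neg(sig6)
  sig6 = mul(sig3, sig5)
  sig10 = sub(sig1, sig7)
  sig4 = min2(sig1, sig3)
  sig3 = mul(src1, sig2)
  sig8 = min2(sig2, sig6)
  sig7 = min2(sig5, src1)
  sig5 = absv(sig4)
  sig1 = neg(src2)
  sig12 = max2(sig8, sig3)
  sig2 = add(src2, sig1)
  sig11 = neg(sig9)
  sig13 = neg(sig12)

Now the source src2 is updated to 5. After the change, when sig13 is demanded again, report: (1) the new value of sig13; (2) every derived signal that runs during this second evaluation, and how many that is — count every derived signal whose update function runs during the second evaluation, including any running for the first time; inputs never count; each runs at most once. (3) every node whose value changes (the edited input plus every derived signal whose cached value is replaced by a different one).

First evaluation (everything demanded from the output):
  sig1 = neg(8) = -8
  sig2 = add(8, -8) = 0
  sig3 = mul(0, 0) = 0
  sig4 = min2(-8, 0) = -8
  sig5 = absv(-8) = 8
  sig6 = mul(0, 8) = 0
  sig8 = min2(0, 0) = 0
  sig12 = max2(0, 0) = 0
  sig13 = neg(0) = 0

Propagation after the edit:
  sig1: runs — src2 8->5; result -5.
  sig2: runs — src2 8->5; sig1 -8->-5; result 0 (same value as before).
  sig3: checked — values it read are unchanged (src1 unchanged, sig2 unchanged); reused cached 0 without running.
  sig4: runs — sig1 -8->-5; result -5.
  sig5: runs — sig4 -8->-5; result 5.
  sig6: runs — sig5 8->5; result 0 (same value as before).
  sig8: checked — values it read are unchanged (sig2 unchanged, sig6 unchanged); reused cached 0 without running.
  sig12: checked — values it read are unchanged (sig8 unchanged, sig3 unchanged); reused cached 0 without running.
  sig13: checked — values it read are unchanged (sig12 unchanged); reused cached 0 without running.

Key observation: the cutoff stops propagation at sig3 — its inputs' values are unchanged, so it reuses its cache.

New value of sig13: 0.
Derived signals that run: sig1, sig2, sig4, sig5, sig6 — 5 in total.
Values that change: src2, sig1, sig4, sig5.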